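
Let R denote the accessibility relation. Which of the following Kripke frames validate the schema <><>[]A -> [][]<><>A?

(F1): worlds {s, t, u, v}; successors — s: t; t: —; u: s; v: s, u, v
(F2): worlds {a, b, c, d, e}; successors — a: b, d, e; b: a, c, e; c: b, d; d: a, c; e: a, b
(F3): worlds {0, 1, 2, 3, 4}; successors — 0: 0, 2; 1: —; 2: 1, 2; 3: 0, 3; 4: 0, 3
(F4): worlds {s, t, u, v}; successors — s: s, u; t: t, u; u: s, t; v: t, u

(F4)

The schema corresponds to a generalized confluence (Geach) condition: forall x forall y forall z ((x R^2 y & x R^2 z) -> exists w (yRw & z R^2 w)).
(F1): fails — uR²t, uR²t but no w with tRw and tR²w.
(F2): fails — aR²c, aR²c but no w with cRw and cR²w.
(F3): fails — 0R²0, 0R²1 but no w with 0Rw and 1R²w.
(F4): ✓.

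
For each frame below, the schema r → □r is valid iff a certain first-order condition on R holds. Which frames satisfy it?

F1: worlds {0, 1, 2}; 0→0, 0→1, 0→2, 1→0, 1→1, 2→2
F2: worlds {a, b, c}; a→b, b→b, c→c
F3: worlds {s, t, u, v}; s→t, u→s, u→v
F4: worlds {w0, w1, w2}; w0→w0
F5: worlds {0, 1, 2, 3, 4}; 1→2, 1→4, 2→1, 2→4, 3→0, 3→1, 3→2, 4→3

This is the axiom for a generalized confluence (Geach) condition; its first-order frame correspondent is ∀x ∀z (xRz → ∃w (x = w ∧ z = w)).
F1: fails — 0R1 but 0 ≠ 1.
F2: fails — aRb but a ≠ b.
F3: fails — sRt but s ≠ t.
F4: holds.
F5: fails — 1R2 but 1 ≠ 2.

F4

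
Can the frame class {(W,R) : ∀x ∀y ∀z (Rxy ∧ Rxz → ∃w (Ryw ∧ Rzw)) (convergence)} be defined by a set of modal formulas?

Yes, by ◇□r → □◇r

Yes: it is convergence, defined by the .2 schema ◇□r → □◇r.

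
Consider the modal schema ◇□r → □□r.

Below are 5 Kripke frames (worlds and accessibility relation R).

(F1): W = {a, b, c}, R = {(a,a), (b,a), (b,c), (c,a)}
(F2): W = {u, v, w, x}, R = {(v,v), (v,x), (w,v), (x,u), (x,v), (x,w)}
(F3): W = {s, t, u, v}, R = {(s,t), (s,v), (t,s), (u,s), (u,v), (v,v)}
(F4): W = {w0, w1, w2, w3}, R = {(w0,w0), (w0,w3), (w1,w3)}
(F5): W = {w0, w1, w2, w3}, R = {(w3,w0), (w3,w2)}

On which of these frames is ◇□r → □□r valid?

(F1), (F5)

Frame correspondent (Sahlqvist): ∀x ∀y ∀z ((xRy ∧ xR²z) → ∃w (yRw ∧ z = w)) — i.e. a generalized confluence (Geach) condition.
(F1): ✓.
(F2): fails — vRv, vR²u but no t with vRt and u=t.
(F3): fails — sRt, sR²v but no w with tRw and v=w.
(F4): fails — w0Rw3, w0R²w0 but no w with w3Rw and w0=w.
(F5): ✓.
Valid on: (F1), (F5).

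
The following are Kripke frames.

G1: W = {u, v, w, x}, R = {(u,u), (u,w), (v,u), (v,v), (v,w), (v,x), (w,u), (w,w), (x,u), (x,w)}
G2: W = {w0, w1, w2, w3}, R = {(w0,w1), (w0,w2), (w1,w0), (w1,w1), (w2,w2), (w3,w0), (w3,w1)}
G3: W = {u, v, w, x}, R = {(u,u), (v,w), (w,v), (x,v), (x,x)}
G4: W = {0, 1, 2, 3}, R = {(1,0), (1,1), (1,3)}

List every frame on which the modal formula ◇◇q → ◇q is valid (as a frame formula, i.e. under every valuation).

Frame correspondent (Sahlqvist): ∀x ∀y ∀z (Rxy ∧ Ryz → Rxz) — i.e. transitivity.
G1: satisfies the condition.
G2: fails — Rw1w0 and Rw0w2 but not Rw1w2.
G3: fails — Rvw and Rwv but not Rvv.
G4: satisfies the condition.
Valid on: G1, G4.

G1, G4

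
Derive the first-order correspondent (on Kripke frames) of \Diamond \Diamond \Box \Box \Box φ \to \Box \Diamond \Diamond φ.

\forall x \forall y \forall z ((x R^2 y \wedge xRz) \to \exists w (y R^3 w \wedge z R^2 w))

This is a Sahlqvist (Geach-type) schema ◇^2□^3φ → □^1◇^2φ.
Minimal-valuation argument: fix x; take any y with xR^2y and any z with xR^1z. Set V(φ) to the set of worlds R-reachable from y in exactly 3 steps. Then □^3φ holds at y, so the antecedent holds at x; validity forces ◇^2φ at z, giving a w with zR^2w and yR^3w.
First-order correspondent: \forall x \forall y \forall z ((x R^2 y \wedge xRz) \to \exists w (y R^3 w \wedge z R^2 w)).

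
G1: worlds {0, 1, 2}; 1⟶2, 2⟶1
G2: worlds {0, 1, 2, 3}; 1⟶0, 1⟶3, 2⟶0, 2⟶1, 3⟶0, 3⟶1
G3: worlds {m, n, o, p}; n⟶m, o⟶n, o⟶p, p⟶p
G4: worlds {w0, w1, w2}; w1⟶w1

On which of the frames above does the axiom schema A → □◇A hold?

G1, G4

This is the axiom for symmetry; its first-order frame correspondent is ∀x ∀y (Rxy → Ryx).
G1: ✓.
G2: fails — R10 but not R01.
G3: fails — Rnm but not Rmn.
G4: ✓.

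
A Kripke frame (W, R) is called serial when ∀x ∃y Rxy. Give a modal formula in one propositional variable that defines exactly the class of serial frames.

□q → ◇q

This is seriality; the standard corresponding axiom is D: □q → ◇q.
Suppose □q→◇q is valid. At any x set V(q)=W. Then □q at x, so ◇q at x, so x has a successor.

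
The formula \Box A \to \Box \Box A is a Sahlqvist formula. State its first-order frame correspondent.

Transitivity

Suppose □A→□□A is valid. Take Rxy, Ryz and set V(A)={w : Rxw}. Then □A at x, so □□A at x, so □A at y, so A at z, i.e. Rxz.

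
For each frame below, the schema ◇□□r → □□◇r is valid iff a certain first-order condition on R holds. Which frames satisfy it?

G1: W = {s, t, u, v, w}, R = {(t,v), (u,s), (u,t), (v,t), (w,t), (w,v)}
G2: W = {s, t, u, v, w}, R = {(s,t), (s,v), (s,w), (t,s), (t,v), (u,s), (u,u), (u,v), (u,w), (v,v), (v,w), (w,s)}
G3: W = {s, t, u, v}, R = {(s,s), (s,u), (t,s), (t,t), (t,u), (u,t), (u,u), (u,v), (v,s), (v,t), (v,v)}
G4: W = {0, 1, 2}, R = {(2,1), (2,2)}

This is the axiom for a generalized confluence (Geach) condition; its first-order frame correspondent is ∀x ∀y ∀z ((xRy ∧ xR²z) → ∃w (yR²w ∧ zRw)).
G1: fails — uRs, uR²v but no w* with sR²w* and vRw*.
G2: fails — sRt, sR²w but no w* with tR²w* and wRw*.
G3: condition met.
G4: fails — 2R1, 2R²1 but no w with 1R²w and 1Rw.
Valid on: G3.

G3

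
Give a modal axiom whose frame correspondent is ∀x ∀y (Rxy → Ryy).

□(□ψ → ψ)

This is shift-reflexivity; the standard corresponding axiom is T□: □(□ψ → ψ).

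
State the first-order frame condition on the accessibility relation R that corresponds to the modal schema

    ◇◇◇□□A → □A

∀x ∀y ∀z ((xR³y ∧ xRz) → ∃w (yR²w ∧ z = w))

This is a Sahlqvist (Geach-type) schema ◇^3□^2A → □^1◇^0A.
First-order correspondent: ∀x ∀y ∀z ((xR³y ∧ xRz) → ∃w (yR²w ∧ z = w)).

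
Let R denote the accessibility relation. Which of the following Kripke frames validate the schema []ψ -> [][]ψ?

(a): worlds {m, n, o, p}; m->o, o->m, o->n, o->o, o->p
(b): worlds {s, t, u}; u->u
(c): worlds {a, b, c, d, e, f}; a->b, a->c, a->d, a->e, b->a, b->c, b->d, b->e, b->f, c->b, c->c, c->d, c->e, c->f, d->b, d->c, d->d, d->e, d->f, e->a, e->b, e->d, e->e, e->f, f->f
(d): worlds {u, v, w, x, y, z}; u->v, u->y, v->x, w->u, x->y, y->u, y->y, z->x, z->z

The schema corresponds to transitivity: forall x forall y forall z (Rxy & Ryz -> Rxz).
(a): fails — Rmo and Rom but not Rmm.
(b): satisfies the condition.
(c): fails — Rab and Rbf but not Raf.
(d): fails — Ruv and Rvx but not Rux.
Valid on: (b).

(b)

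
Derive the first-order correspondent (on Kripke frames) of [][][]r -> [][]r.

This is a Sahlqvist (Geach-type) schema ◇^0□^3r → □^2◇^0r.
Minimal-valuation argument: fix x; take any y with xR^0y and any z with xR^2z. Set V(r) to the set of worlds R-reachable from y in exactly 3 steps. Then □^3r holds at y, so the antecedent holds at x; validity forces ◇^0r at z, giving a w with zR^0w and yR^3w.
First-order correspondent: forall x forall z (x R^2 z -> exists w (x R^3 w & z = w)).

forall x forall z (x R^2 z -> exists w (x R^3 w & z = w))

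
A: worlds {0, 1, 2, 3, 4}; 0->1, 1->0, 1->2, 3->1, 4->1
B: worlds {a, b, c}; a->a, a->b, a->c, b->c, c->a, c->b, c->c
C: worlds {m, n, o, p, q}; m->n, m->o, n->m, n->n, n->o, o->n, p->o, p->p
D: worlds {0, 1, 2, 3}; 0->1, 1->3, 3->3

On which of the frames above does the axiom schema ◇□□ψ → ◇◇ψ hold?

B, C, D

This is the axiom for a generalized confluence (Geach) condition; its first-order frame correspondent is ∀x ∀y (xRy → ∃w (yR²w ∧ xR²w)).
A: fails — 0R1 but no w with 1R²w and 0R²w.
B: satisfies the condition.
C: satisfies the condition.
D: satisfies the condition.
Valid on: B, C, D.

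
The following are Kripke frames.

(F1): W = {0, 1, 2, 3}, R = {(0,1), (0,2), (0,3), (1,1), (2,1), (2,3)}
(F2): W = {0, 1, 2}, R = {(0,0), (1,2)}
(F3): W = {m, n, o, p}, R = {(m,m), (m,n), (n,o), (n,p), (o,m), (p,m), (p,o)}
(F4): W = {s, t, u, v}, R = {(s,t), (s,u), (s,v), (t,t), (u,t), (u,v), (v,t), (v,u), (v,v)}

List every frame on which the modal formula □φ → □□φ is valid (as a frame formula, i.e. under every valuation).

This is the axiom for transitivity; its first-order frame correspondent is ∀x ∀y ∀z (Rxy ∧ Ryz → Rxz).
(F1): ✓.
(F2): ✓.
(F3): fails — Rom and Rmn but not Ron.
(F4): fails — Ruv and Rvu but not Ruu.

(F1), (F2)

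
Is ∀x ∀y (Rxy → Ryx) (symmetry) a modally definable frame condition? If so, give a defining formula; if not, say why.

Yes: it is symmetry, defined by the B schema q → □◇q.

Yes — defined by q → □◇q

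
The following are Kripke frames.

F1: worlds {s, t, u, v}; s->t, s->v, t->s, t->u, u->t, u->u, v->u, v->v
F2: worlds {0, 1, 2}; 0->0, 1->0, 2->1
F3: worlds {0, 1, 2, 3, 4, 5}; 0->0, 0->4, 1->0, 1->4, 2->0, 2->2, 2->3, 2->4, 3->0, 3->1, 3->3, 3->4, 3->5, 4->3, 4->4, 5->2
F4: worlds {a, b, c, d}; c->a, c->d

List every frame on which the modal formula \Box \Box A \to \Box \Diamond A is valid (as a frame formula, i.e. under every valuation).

Frame correspondent (Sahlqvist): \forall x \forall z (xRz \to \exists w (x R^2 w \wedge zRw)) — i.e. a generalized confluence (Geach) condition.
F1: holds.
F2: holds.
F3: holds.
F4: fails — cRa but no w with cR²w and aRw.

F1, F2, F3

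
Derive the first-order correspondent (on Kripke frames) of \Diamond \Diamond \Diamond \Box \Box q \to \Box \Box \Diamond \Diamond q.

\forall x \forall y \forall z ((x R^3 y \wedge x R^2 z) \to \exists w (y R^2 w \wedge z R^2 w))

This is a Sahlqvist (Geach-type) schema ◇^3□^2q → □^2◇^2q.
Minimal-valuation argument: fix x; take any y with xR^3y and any z with xR^2z. Set V(q) to the set of worlds R-reachable from y in exactly 2 steps. Then □^2q holds at y, so the antecedent holds at x; validity forces ◇^2q at z, giving a w with zR^2w and yR^2w.
First-order correspondent: \forall x \forall y \forall z ((x R^3 y \wedge x R^2 z) \to \exists w (y R^2 w \wedge z R^2 w)).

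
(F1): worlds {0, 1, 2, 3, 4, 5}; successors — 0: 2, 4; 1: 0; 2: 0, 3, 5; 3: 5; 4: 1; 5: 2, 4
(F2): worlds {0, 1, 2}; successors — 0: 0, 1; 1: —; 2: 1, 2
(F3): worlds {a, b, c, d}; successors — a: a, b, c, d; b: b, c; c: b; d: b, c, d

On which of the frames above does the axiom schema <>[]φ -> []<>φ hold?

(F3)

Frame correspondent (Sahlqvist): forall x forall y forall z (Rxy & Rxz -> exists w (Ryw & Rzw)) — i.e. convergence.
(F1): fails — R02 and R04 but 2 and 4 have no common successor.
(F2): fails — R00 and R01 but 0 and 1 have no common successor.
(F3): condition met.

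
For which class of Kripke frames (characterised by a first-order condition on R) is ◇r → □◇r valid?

the Euclidean property: ∀x ∀y ∀z (Rxy ∧ Rxz → Ryz)

This schema is the 5 axiom.
Its frame correspondent is the Euclidean property — ∀x ∀y ∀z (Rxy ∧ Rxz → Ryz).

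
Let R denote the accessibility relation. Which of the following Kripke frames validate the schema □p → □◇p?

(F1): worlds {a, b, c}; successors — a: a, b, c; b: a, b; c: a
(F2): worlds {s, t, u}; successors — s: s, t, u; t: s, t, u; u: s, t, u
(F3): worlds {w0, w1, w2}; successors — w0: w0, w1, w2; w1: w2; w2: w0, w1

Frame correspondent (Sahlqvist): ∀x ∀z (xRz → ∃w (xRw ∧ zRw)) — i.e. a generalized confluence (Geach) condition.
(F1): ✓.
(F2): ✓.
(F3): fails — w1Rw2 but no w with w1Rw and w2Rw.
Valid on: (F1), (F2).

(F1), (F2)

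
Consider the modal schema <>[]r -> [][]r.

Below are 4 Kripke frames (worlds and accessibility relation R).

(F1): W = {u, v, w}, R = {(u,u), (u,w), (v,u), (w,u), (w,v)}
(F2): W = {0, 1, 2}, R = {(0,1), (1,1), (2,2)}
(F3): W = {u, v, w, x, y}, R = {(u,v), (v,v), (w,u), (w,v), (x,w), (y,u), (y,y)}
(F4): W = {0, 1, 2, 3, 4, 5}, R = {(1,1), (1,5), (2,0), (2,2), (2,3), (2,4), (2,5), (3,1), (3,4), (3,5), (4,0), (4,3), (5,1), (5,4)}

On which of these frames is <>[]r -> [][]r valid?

Frame correspondent (Sahlqvist): forall x forall y forall z ((xRy & x R^2 z) -> exists w (yRw & z = w)) — i.e. a generalized confluence (Geach) condition.
(F1): fails — uRu, uR²v but no t with uRt and v=t.
(F2): holds.
(F3): fails — yRu, yR²u but no t with uRt and u=t.
(F4): fails — 1R1, 1R²4 but no w with 1Rw and 4=w.
Valid on: (F2).

(F2)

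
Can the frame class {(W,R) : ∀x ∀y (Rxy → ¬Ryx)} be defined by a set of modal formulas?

If a class were modally definable it would be closed under surjective bounded morphisms (Goldblatt–Thomason).
The 5-cycle (worlds s,t,u,v,w with s→t→u→v→w→s) is asymmetric. Mapping every world to a single reflexive point • is a surjective bounded morphism, and the reflexive point is not asymmetric (R•• but asymmetry requires ¬R••).
Hence asymmetry is not modally definable.

No — not modally definable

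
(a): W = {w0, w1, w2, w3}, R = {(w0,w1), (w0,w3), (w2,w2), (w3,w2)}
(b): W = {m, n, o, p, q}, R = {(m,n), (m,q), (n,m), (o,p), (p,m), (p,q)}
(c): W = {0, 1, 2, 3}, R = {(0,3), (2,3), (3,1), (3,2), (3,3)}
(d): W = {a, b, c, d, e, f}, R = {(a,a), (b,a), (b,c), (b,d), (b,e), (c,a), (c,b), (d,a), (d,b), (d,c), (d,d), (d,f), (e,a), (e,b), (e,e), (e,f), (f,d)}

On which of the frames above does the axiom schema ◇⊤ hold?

This is the axiom for seriality; its first-order frame correspondent is ∀x ∃y Rxy.
(a): fails — world w1 has no successor.
(b): fails — world q has no successor.
(c): fails — world 1 has no successor.
(d): condition met.

(d)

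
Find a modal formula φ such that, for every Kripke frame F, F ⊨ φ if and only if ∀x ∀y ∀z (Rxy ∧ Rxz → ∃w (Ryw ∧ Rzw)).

A defining formula is ◇□ψ → □◇ψ (the .2 axiom).
Suppose ◇□ψ→□◇ψ is valid. Take Rxy, Rxz and set V(ψ)={w : Ryw}. Then □ψ at y so ◇□ψ at x, so □◇ψ at x, so ◇ψ at z, giving w with Rzw and Ryw.

◇□ψ → □◇ψ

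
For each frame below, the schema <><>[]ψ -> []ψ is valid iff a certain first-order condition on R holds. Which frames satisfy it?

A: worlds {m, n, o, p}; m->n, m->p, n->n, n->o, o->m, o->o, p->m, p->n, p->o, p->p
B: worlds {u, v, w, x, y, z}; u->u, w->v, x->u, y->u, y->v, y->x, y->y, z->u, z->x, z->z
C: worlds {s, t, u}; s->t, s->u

This is the axiom for a generalized confluence (Geach) condition; its first-order frame correspondent is forall x forall y forall z ((x R^2 y & xRz) -> exists w (yRw & z = w)).
A: fails — mR²n, mRp but no w with nRw and p=w.
B: fails — yR²u, yRv but no t with uRt and v=t.
C: ✓.

C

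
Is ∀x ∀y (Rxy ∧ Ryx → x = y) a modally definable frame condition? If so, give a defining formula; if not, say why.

If a class were modally definable it would be closed under surjective bounded morphisms (Goldblatt–Thomason).
The 8-cycle (worlds s,t,u,v,w,x,y,z with s→t→u→v→w→x→y→z→s) is antisymmetric. Sending even-indexed worlds to s and odd-indexed worlds to t is a surjective bounded morphism onto the two-world frame with s↔t, which is not antisymmetric.
So no modal formula (or set of formulas) defines exactly the antisymmetric frames.

Not definable by any modal formula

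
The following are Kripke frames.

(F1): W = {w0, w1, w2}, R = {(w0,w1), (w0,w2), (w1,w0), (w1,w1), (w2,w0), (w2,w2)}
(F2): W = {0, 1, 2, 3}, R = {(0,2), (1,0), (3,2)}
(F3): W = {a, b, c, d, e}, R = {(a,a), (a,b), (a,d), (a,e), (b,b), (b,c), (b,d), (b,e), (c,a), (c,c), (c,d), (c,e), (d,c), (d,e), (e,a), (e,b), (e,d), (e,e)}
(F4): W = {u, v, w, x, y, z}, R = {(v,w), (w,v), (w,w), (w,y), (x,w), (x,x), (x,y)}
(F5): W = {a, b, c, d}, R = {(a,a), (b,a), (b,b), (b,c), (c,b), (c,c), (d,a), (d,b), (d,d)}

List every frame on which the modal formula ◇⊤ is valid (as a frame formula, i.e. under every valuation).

Frame correspondent (Sahlqvist): ∀x ∃y Rxy — i.e. seriality.
(F1): ✓.
(F2): fails — world 2 has no successor.
(F3): ✓.
(F4): fails — world u has no successor.
(F5): ✓.

(F1), (F3), (F5)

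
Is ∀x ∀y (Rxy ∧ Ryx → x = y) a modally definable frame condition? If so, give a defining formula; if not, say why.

Not definable by any modal formula

Any modally definable frame class is closed under surjective bounded morphisms.
The 8-cycle (worlds w0,w1,w2,w3,w4,w5,w6,w7 with w0→w1→w2→w3→w4→w5→w6→w7→w0) is antisymmetric. Sending even-indexed worlds to • and odd-indexed worlds to ∘ is a surjective bounded morphism onto the two-world frame with •↔∘, which is not antisymmetric.
Hence antisymmetry is not modally definable.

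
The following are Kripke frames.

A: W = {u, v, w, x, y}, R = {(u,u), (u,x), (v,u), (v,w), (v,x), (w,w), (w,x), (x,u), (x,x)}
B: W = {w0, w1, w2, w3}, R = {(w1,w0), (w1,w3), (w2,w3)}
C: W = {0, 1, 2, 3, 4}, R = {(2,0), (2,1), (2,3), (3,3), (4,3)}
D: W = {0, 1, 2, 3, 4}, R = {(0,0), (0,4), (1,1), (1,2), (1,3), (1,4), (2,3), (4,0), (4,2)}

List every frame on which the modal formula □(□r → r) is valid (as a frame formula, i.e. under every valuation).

Frame correspondent (Sahlqvist): ∀x ∀y (Rxy → Ryy) — i.e. shift-reflexivity.
A: ✓.
B: fails — Rw1w0 but not Rw0w0.
C: fails — R20 but not R00.
D: fails — R12 but not R22.

A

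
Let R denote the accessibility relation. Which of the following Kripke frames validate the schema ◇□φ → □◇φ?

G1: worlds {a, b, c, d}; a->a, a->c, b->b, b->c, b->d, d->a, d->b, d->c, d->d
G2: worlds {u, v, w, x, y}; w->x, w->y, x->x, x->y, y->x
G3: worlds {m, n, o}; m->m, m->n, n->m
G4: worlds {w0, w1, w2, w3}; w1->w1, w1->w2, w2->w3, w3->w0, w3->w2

The schema corresponds to convergence: ∀x ∀y ∀z (Rxy ∧ Rxz → ∃w (Ryw ∧ Rzw)).
G1: fails — Raa and Rac but a and c have no common successor.
G2: ✓.
G3: ✓.
G4: fails — Rw1w2 and Rw1w1 but w2 and w1 have no common successor.

G2, G3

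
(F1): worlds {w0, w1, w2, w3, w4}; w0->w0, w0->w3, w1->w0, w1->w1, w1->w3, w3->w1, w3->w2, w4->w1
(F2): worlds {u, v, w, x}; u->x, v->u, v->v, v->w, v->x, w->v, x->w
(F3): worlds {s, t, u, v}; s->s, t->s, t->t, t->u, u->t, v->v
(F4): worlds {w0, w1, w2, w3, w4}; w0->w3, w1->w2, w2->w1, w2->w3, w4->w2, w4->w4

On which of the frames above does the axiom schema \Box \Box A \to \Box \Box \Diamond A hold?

(F3)

This is the axiom for a generalized confluence (Geach) condition; its first-order frame correspondent is \forall x \forall z (x R^2 z \to \exists w (x R^2 w \wedge zRw)).
(F1): fails — w0R²w2 but no w with w0R²w and w2Rw.
(F2): fails — uR²w but no t with uR²t and wRt.
(F3): ✓.
(F4): fails — w1R²w1 but no w with w1R²w and w1Rw.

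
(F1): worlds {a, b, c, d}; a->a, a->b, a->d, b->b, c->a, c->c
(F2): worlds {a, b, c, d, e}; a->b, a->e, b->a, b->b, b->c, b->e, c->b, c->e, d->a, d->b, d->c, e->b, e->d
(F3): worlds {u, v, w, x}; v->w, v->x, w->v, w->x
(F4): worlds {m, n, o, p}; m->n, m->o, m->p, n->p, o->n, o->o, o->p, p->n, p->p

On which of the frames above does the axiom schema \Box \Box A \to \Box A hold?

(F1), (F4)

This is the axiom for density; its first-order frame correspondent is \forall x \forall y (Rxy \to \exists z (Rxz \wedge Rzy)).
(F1): ✓.
(F2): fails — Red but no z with Rez and Rzd.
(F3): fails — Rwv but no z with Rwz and Rzv.
(F4): ✓.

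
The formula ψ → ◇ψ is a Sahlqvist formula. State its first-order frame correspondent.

Equivalently (dual form): □ψ → ψ.
Suppose □ψ→ψ is valid. At any x set V(ψ)={w : Rxw}. Then □ψ holds at x, so ψ holds at x, i.e. Rxx.

Reflexivity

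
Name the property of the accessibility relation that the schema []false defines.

This schema is the Ver axiom.
It corresponds to emptiness of R: forall x forall y ~Rxy.

Emptiness of R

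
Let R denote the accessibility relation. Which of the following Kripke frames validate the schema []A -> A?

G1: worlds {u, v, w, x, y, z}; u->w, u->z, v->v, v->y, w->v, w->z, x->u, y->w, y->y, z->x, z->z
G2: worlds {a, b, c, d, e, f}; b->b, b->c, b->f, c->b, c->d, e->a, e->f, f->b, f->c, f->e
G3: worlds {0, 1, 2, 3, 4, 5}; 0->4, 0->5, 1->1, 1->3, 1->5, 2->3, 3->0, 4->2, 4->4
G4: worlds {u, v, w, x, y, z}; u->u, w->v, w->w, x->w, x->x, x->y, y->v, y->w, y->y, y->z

none

This is the axiom for reflexivity; its first-order frame correspondent is forall x Rxx.
G1: fails — world u does not see itself.
G2: fails — world a does not see itself.
G3: fails — world 0 does not see itself.
G4: fails — world v does not see itself.
Valid on no frame.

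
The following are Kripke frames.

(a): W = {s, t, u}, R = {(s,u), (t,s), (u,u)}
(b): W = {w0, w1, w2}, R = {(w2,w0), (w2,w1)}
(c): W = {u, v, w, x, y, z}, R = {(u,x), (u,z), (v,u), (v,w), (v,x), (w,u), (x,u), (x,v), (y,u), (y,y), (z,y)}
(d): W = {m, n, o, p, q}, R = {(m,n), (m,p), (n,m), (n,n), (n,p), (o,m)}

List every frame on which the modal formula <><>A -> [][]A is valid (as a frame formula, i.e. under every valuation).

(a), (b)

This is the axiom for a generalized confluence (Geach) condition; its first-order frame correspondent is forall x forall y forall z ((x R^2 y & x R^2 z) -> exists w (y = w & z = w)).
(a): satisfies the condition.
(b): satisfies the condition.
(c): fails — uR²u, uR²v but u ≠ v.
(d): fails — mR²m, mR²n but m ≠ n.
Valid on: (a), (b).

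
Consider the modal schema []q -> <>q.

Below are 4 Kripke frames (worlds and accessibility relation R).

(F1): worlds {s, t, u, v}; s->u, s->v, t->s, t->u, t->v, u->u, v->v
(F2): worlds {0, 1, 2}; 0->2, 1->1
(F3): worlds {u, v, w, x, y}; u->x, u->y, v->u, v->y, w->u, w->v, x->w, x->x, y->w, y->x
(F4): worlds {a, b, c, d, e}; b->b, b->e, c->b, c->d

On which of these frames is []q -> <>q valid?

(F1), (F3)

Frame correspondent (Sahlqvist): forall x exists y Rxy — i.e. seriality.
(F1): condition met.
(F2): fails — world 2 has no successor.
(F3): condition met.
(F4): fails — world a has no successor.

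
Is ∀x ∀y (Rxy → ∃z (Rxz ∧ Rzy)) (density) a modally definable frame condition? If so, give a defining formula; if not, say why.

This is a Sahlqvist condition; the C4 axiom □□r → □r defines it.
Suppose □□r→□r is valid. Take Rxy and set V(r)={w : xR²w}. Then □□r at x, so □r at x, so r at y, i.e. ∃z(Rxz∧Rzy).

Yes — defined by □□r → □r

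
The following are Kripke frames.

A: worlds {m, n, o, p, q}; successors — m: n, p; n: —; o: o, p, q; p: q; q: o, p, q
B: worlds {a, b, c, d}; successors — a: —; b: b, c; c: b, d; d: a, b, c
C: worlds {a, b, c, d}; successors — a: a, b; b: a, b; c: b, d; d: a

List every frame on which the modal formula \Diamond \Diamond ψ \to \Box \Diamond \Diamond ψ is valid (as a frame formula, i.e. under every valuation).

C

Frame correspondent (Sahlqvist): \forall x \forall y \forall z ((x R^2 y \wedge xRz) \to \exists w (y = w \wedge z R^2 w)) — i.e. a generalized confluence (Geach) condition.
A: fails — mR²q, mRn but no w with q=w and nR²w.
B: fails — bR²d, bRc but no w with d=w and cR²w.
C: ✓.
Valid on: C.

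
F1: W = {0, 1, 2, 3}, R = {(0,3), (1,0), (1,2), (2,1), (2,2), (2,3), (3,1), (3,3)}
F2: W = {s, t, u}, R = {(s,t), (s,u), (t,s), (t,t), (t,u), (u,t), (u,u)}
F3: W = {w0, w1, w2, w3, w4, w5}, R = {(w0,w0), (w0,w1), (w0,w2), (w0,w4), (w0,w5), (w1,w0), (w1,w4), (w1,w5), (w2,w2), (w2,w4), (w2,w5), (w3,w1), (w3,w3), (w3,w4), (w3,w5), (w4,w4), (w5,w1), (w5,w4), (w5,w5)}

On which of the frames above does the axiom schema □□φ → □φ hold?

This is the axiom for density; its first-order frame correspondent is ∀x ∀y (Rxy → ∃z (Rxz ∧ Rzy)).
F1: fails — R10 but no z with R1z and Rz0.
F2: ✓.
F3: ✓.

F2, F3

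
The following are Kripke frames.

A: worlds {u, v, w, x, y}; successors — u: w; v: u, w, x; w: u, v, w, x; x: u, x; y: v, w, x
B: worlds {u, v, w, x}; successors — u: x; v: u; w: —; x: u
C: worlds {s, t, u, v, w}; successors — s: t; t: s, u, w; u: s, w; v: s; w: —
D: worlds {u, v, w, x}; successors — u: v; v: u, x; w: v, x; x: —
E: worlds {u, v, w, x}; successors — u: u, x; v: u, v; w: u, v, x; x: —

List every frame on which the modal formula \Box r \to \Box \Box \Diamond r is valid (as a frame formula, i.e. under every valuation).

The schema corresponds to a generalized confluence (Geach) condition: \forall x \forall z (x R^2 z \to \exists w (xRw \wedge zRw)).
A: fails — uR²x but no t with uRt and xRt.
B: satisfies the condition.
C: fails — sR²u but no w* with sRw* and uRw*.
D: fails — uR²x but no t with uRt and xRt.
E: fails — uR²x but no t with uRt and xRt.
Valid on: B.

B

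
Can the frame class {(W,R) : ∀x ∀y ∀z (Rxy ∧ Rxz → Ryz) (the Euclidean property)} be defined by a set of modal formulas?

The condition is the Euclidean property. A defining modal formula is ◇r → □◇r.

Yes — defined by ◇r → □◇r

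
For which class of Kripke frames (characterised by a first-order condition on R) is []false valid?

emptiness of R

This is the Ver axiom.
Its frame correspondent is emptiness of R — forall x forall y ~Rxy.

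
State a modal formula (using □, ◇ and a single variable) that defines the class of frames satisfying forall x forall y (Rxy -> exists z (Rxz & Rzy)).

□□r → □r

The condition is density. The C4 schema □□r → □r defines it.
Suppose □□r→□r is valid. Take Rxy and set V(r)={w : xR²w}. Then □□r at x, so □r at x, so r at y, i.e. ∃z(Rxz∧Rzy).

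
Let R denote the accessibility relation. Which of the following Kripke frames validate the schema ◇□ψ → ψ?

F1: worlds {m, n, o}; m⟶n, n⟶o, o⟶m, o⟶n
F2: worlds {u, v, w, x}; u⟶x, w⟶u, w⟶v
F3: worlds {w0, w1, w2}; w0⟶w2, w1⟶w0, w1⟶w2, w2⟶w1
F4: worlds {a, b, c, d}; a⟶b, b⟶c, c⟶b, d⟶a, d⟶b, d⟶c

Frame correspondent (Sahlqvist): ∀x ∀y (Rxy → Ryx) — i.e. symmetry.
F1: fails — Rom but not Rmo.
F2: fails — Rwu but not Ruw.
F3: fails — Rw0w2 but not Rw2w0.
F4: fails — Rdc but not Rcd.
Valid on no frame.

none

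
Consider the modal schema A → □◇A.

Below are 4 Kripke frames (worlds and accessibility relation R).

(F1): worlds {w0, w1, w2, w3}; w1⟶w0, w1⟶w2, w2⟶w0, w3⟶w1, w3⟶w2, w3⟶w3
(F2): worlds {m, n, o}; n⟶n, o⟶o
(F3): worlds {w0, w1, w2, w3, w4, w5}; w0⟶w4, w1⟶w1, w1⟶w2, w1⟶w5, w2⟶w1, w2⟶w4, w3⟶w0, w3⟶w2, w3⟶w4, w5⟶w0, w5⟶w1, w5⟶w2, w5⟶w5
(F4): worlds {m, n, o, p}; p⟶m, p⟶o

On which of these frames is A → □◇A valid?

Frame correspondent (Sahlqvist): ∀x ∀y (Rxy → Ryx) — i.e. symmetry.
(F1): fails — Rw1w2 but not Rw2w1.
(F2): condition met.
(F3): fails — Rw0w4 but not Rw4w0.
(F4): fails — Rpm but not Rmp.

(F2)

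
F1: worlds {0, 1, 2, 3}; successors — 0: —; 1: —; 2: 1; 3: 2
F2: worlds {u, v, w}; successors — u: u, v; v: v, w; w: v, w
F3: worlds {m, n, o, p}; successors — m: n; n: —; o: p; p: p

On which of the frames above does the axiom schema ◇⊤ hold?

F2

The schema corresponds to seriality: ∀x ∃y Rxy.
F1: fails — world 0 has no successor.
F2: ✓.
F3: fails — world n has no successor.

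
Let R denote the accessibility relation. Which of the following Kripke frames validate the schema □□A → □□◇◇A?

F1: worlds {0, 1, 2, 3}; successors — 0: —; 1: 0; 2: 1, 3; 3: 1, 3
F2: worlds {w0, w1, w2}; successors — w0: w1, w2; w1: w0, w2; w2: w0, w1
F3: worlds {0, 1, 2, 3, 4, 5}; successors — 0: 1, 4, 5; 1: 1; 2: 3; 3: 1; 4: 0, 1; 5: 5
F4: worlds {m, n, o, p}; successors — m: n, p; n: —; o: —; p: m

F2, F3

The schema corresponds to a generalized confluence (Geach) condition: ∀x ∀z (xR²z → ∃w (xR²w ∧ zR²w)).
F1: fails — 2R²0 but no w with 2R²w and 0R²w.
F2: satisfies the condition.
F3: satisfies the condition.
F4: fails — pR²n but no w with pR²w and nR²w.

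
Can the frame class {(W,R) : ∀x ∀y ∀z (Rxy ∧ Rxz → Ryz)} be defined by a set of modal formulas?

Yes — defined by ◇r → □◇r

Yes: it is the Euclidean property, defined by the 5 schema ◇r → □◇r.
Suppose ◇r→□◇r is valid. Take Rxy, Rxz and set V(r)={y}. Then ◇r at x, so □◇r at x, so ◇r at z, so some w with Rzw has r; w=y, i.e. Rzy. By symmetry of the argument, Ryz.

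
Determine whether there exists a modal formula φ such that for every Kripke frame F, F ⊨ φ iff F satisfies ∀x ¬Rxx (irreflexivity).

If a class were modally definable it would be closed under surjective bounded morphisms (Goldblatt–Thomason).
The 3-cycle (worlds s,t,u with s→t→u→s) is irreflexive, and the map sending every world to a single reflexive point • is a surjective bounded morphism (forth: every edge maps to (•,•); back: every world has a successor). So any modal formula valid on the 3-cycle is also valid on the reflexive point, which is not irreflexive.
So the class is not modally definable.

No — not modally definable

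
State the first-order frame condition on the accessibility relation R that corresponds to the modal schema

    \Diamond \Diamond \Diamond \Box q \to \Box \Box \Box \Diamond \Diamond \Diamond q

This is a Sahlqvist (Geach-type) schema ◇^3□^1q → □^3◇^3q.
First-order correspondent: \forall x \forall y \forall z ((x R^3 y \wedge x R^3 z) \to \exists w (yRw \wedge z R^3 w)).

\forall x \forall y \forall z ((x R^3 y \wedge x R^3 z) \to \exists w (yRw \wedge z R^3 w))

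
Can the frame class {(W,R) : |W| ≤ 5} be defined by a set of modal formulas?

No

If a class were modally definable it would be closed under disjoint unions (Goldblatt–Thomason).
Any modal formula valid on each of 6 disjoint one-world frames is valid on their disjoint union (validity is preserved under disjoint unions). Each one-world frame has |W|=1≤5, but the union has |W|=6.
Hence having at most 5 worlds is not modally definable.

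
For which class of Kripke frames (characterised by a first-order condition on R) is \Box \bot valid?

Emptiness of R

This schema is the Ver axiom.
It corresponds to emptiness of R: \forall x \forall y \neg Rxy.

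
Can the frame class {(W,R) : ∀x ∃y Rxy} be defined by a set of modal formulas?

Definable; □q → ◇q defines it

The condition is seriality. A defining modal formula is □q → ◇q.
Suppose □q→◇q is valid. At any x set V(q)=W. Then □q at x, so ◇q at x, so x has a successor.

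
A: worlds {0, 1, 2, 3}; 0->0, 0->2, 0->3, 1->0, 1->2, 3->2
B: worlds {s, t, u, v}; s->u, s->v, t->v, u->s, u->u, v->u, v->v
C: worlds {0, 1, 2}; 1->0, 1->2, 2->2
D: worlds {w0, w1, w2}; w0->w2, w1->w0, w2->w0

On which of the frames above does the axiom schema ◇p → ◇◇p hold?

This is the axiom for a generalized confluence (Geach) condition; its first-order frame correspondent is ∀x ∀y (xRy → ∃w (y = w ∧ xR²w)).
A: fails — 3R2 but no w with 2=w and 3R²w.
B: holds.
C: fails — 1R0 but no w with 0=w and 1R²w.
D: fails — w0Rw2 but no w with w2=w and w0R²w.
Valid on: B.

B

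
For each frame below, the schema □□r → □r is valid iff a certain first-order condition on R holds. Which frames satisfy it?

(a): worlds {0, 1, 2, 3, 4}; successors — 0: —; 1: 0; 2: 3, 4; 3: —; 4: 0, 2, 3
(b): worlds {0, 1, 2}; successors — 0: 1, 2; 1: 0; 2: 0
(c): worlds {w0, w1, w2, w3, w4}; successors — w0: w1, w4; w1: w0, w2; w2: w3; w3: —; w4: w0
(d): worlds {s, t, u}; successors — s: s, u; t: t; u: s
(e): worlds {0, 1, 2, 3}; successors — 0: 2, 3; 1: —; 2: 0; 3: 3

(d)

This is the axiom for density; its first-order frame correspondent is ∀x ∀y (Rxy → ∃z (Rxz ∧ Rzy)).
(a): fails — R10 but no z with R1z and Rz0.
(b): fails — R01 but no z with R0z and Rz1.
(c): fails — Rw1w2 but no z with Rw1z and Rzw2.
(d): holds.
(e): fails — R20 but no z with R2z and Rz0.
Valid on: (d).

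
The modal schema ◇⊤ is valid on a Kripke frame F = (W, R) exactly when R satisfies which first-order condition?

◇⊤ holds at w iff w has a successor, so frame-validity of ◇⊤ is exactly seriality. Equivalently via □p → ◇p:
Suppose □p→◇p is valid. At any x set V(p)=W. Then □p at x, so ◇p at x, so x has a successor.
Conversely, any frame satisfying ∀x ∃y Rxy validates the schema.
So the correspondent is seriality.

Seriality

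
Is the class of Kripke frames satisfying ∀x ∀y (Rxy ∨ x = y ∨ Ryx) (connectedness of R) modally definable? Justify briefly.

Any modally definable frame class is closed under disjoint unions.
Take 3 disjoint single-world reflexive frames: each is trivially connected, but their disjoint union has 3 worlds with no edge between distinct components, so it is not connected.
So no modal formula (or set of formulas) defines exactly the connected frames.

Not definable by any modal formula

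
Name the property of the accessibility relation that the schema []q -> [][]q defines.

transitivity: forall x forall y forall z (Rxy & Ryz -> Rxz)

Suppose □q→□□q is valid. Take Rxy, Ryz and set V(q)={w : Rxw}. Then □q at x, so □□q at x, so □q at y, so q at z, i.e. Rxz.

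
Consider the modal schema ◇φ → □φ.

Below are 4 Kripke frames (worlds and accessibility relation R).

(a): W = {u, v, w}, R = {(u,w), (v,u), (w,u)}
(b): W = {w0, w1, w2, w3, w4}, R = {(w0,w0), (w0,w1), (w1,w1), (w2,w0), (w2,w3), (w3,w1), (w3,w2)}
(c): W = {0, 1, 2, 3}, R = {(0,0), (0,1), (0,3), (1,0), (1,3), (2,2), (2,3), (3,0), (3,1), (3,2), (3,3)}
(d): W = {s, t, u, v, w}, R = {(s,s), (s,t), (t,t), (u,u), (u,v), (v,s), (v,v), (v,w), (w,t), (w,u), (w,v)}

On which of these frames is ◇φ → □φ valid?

(a)

Frame correspondent (Sahlqvist): ∀x ∀y ∀z (Rxy ∧ Rxz → y = z) — i.e. partial functionality.
(a): satisfies the condition.
(b): fails — w0 sees both w0 and w1.
(c): fails — 0 sees both 0 and 1.
(d): fails — s sees both s and t.
Valid on: (a).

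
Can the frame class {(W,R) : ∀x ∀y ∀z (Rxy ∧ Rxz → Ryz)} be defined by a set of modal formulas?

Yes — defined by ◇q → □◇q

Yes: it is the Euclidean property, defined by the 5 schema ◇q → □◇q.
Suppose ◇q→□◇q is valid. Take Rxy, Rxz and set V(q)={y}. Then ◇q at x, so □◇q at x, so ◇q at z, so some w with Rzw has q; w=y, i.e. Rzy. By symmetry of the argument, Ryz.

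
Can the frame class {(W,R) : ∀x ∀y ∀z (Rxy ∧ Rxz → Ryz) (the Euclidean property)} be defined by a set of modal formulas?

Definable; ◇q → □◇q defines it

The condition is the Euclidean property. A defining modal formula is ◇q → □◇q.
Suppose ◇q→□◇q is valid. Take Rxy, Rxz and set V(q)={y}. Then ◇q at x, so □◇q at x, so ◇q at z, so some w with Rzw has q; w=y, i.e. Rzy. By symmetry of the argument, Ryz.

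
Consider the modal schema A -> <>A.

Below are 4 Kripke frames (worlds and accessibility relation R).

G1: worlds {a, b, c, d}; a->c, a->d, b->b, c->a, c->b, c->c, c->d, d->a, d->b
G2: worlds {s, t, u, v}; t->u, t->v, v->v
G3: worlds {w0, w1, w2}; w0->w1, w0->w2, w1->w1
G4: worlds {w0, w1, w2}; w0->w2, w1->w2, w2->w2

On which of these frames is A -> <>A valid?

Frame correspondent (Sahlqvist): forall x Rxx — i.e. reflexivity.
G1: fails — world a does not see itself.
G2: fails — world s does not see itself.
G3: fails — world w0 does not see itself.
G4: fails — world w0 does not see itself.
Valid on no frame.

none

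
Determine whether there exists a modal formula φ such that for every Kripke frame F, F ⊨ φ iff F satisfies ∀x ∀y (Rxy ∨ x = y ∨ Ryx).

Modal frame validity is preserved under disjoint unions.
Take 4 disjoint single-world reflexive frames: each is trivially connected, but their disjoint union has 4 worlds with no edge between distinct components, so it is not connected.
So the class is not modally definable.

No — not modally definable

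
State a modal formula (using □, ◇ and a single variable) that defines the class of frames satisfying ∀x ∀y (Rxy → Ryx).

s → □◇s

A defining formula is s → □◇s (the B axiom).
Suppose s→□◇s is valid. Take Rxy and set V(s)={x}. Then s at x, so □◇s at x, so ◇s at y, so some z with Ryz has s; z=x, i.e. Ryx.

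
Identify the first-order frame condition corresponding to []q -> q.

reflexivity: forall x Rxx

This is the T axiom.
Its frame correspondent is reflexivity — forall x Rxx.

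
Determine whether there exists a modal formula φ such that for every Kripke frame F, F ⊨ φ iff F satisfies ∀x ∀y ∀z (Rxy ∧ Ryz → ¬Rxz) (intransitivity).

No — not modally definable

Any modally definable frame class is closed under surjective bounded morphisms.
The 7-cycle (worlds a,b,c,d,e,f,g with a→b→c→d→e→f→g→a) is intransitive. Mapping every world to a single reflexive point • is a surjective bounded morphism; the reflexive point is not intransitive (R••∧R•• but R••).
So the class is not modally definable.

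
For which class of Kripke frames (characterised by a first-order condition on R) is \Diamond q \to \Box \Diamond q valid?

This schema is the 5 axiom.
Its frame correspondent is the Euclidean property — \forall x \forall y \forall z (Rxy \wedge Rxz \to Ryz).

The Euclidean property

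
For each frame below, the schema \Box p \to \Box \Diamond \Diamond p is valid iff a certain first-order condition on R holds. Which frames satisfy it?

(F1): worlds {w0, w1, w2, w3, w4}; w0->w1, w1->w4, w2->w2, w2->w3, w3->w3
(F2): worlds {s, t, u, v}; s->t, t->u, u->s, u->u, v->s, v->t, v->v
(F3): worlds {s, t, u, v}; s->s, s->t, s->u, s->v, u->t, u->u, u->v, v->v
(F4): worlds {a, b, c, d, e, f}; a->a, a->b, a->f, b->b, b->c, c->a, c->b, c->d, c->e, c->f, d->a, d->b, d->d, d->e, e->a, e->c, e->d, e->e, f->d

The schema corresponds to a generalized confluence (Geach) condition: \forall x \forall z (xRz \to \exists w (xRw \wedge z R^2 w)).
(F1): fails — w0Rw1 but no w with w0Rw and w1R²w.
(F2): fails — sRt but no w with sRw and tR²w.
(F3): fails — sRt but no w with sRw and tR²w.
(F4): condition met.

(F4)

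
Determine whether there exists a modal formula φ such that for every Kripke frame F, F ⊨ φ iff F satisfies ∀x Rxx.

Yes — defined by □r → r

The condition is reflexivity. A defining modal formula is □r → r.
Suppose □r→r is valid. At any x set V(r)={w : Rxw}. Then □r holds at x, so r holds at x, i.e. Rxx.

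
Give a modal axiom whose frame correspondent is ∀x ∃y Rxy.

□s → ◇s

A defining formula is □s → ◇s (the D axiom).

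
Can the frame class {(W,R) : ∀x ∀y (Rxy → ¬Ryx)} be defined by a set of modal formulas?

Not definable by any modal formula

Modal frame validity is preserved under surjective bounded morphisms.
The 3-cycle (worlds s,t,u with s→t→u→s) is asymmetric. Mapping every world to a single reflexive point • is a surjective bounded morphism, and the reflexive point is not asymmetric (R•• but asymmetry requires ¬R••).
So the class is not modally definable.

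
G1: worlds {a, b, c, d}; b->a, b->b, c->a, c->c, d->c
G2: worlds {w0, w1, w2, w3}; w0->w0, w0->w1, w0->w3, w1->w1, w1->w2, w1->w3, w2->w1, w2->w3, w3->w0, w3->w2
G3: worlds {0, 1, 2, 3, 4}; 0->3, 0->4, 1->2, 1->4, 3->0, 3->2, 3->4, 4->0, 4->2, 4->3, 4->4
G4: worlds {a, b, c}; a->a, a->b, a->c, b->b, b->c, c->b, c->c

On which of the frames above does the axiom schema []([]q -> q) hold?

The schema corresponds to shift-reflexivity: forall x forall y (Rxy -> Ryy).
G1: fails — Rba but not Raa.
G2: fails — Rw1w2 but not Rw2w2.
G3: fails — R32 but not R22.
G4: condition met.
Valid on: G4.

G4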